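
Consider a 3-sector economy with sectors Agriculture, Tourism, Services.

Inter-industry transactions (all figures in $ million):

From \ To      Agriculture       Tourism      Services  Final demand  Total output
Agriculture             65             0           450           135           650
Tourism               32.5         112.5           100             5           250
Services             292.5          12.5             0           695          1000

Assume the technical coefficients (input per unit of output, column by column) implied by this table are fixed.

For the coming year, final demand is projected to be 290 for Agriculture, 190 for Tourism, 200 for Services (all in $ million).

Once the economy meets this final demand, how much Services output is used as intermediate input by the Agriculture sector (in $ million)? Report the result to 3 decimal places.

Technical coefficients a_ij = z_ij / X_j:
  a_AA = 65/650 = 0.10, a_TA = 32.5/650 = 0.05, a_SA = 292.5/650 = 0.45
  a_AT = 0/250 = 0.00, a_TT = 112.5/250 = 0.45, a_ST = 12.5/250 = 0.05
  a_AS = 450/1000 = 0.45, a_TS = 100/1000 = 0.10, a_SS = 0/1000 = 0.00
I − A =
  [   0.90     0.00    -0.45]
  [  -0.05     0.55    -0.10]
  [  -0.45    -0.05     1.00]
Cofactors of I−A, C_ij = (−1)^(i+j)·(minor ij) (rows/columns in the sector order above):
  C_11 = (0.55)(1.00) − (-0.10)(-0.05) = 0.5450
  C_12 = −[(-0.05)(1.00) − (-0.10)(-0.45)] = 0.0950
  C_13 = (-0.05)(-0.05) − (0.55)(-0.45) = 0.2500
  C_21 = −[(0.00)(1.00) − (-0.45)(-0.05)] = 0.0225
  C_22 = (0.90)(1.00) − (-0.45)(-0.45) = 0.6975
  C_23 = −[(0.90)(-0.05) − (0.00)(-0.45)] = 0.0450
  C_31 = (0.00)(-0.10) − (-0.45)(0.55) = 0.2475
  C_32 = −[(0.90)(-0.10) − (-0.45)(-0.05)] = 0.1125
  C_33 = (0.90)(0.55) − (0.00)(-0.05) = 0.4950
det(I−A) = Σ_j (I−A)_1j·C_1j = (0.90)(0.5450) + (0.00)(0.0950) + (-0.45)(0.2500) = 0.3780
adj(I−A) = Cᵀ =
  [ 0.5450   0.0225   0.2475]
  [ 0.0950   0.6975   0.1125]
  [ 0.2500   0.0450   0.4950]
(I − A)⁻¹ = adj(I−A) / det(I−A) ≈
  [   1.4418     0.0595     0.6548]
  [   0.2513     1.8452     0.2976]
  [   0.6614     0.1190     1.3095]
First solve x = (I − A)⁻¹ d = adj(I−A)·d / det(I−A); in particular x_A = (0.5450·290 + 0.0225·190 + 0.2475·200) / 0.3780 = 211.825 / 0.3780 ≈ 560.38360.
Intermediate flow from S to A: z_SA = a_SA · x_A = 0.45 × 211.825 / 0.3780 = 95.32125 / 0.3780 ≈ 252.173.

z_SA = 252.173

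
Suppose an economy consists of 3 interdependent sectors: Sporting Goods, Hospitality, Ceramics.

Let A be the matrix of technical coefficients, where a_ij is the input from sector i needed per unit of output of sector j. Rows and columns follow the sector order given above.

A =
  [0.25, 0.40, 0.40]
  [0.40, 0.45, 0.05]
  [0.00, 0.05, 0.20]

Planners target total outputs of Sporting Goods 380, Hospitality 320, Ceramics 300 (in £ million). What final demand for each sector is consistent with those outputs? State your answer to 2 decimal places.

I − A =
  [   0.75    -0.40    -0.40]
  [  -0.40     0.55    -0.05]
  [   0.00    -0.05     0.80]
d = (I − A) x:
  d_S = (+0.75)·380 + (-0.40)·320 + (-0.40)·300 = 37.00
  d_H = (-0.40)·380 + (+0.55)·320 + (-0.05)·300 = 9.00
  d_C = (+0.00)·380 + (-0.05)·320 + (+0.80)·300 = 224.00

d_S = 37.00, d_H = 9.00, d_C = 224.00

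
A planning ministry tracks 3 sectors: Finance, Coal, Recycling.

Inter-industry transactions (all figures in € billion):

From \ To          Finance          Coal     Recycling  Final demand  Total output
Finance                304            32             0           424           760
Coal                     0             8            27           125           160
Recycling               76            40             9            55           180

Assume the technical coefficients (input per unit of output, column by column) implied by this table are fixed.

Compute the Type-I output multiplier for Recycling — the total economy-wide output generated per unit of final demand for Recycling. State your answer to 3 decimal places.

Technical coefficients a_ij = z_ij / X_j:
  a_11 = 304/760 = 0.40, a_21 = 0/760 = 0.00, a_31 = 76/760 = 0.10
  a_12 = 32/160 = 0.20, a_22 = 8/160 = 0.05, a_32 = 40/160 = 0.25
  a_13 = 0/180 = 0.00, a_23 = 27/180 = 0.15, a_33 = 9/180 = 0.05
I − A =
  [   0.60    -0.20     0.00]
  [   0.00     0.95    -0.15]
  [  -0.10    -0.25     0.95]
Cofactors of I−A, C_ij = (−1)^(i+j)·(minor ij) (rows/columns in the sector order above):
  C_11 = (0.95)(0.95) − (-0.15)(-0.25) = 0.8650
  C_12 = −[(0.00)(0.95) − (-0.15)(-0.10)] = 0.0150
  C_13 = (0.00)(-0.25) − (0.95)(-0.10) = 0.0950
  C_21 = −[(-0.20)(0.95) − (0.00)(-0.25)] = 0.1900
  C_22 = (0.60)(0.95) − (0.00)(-0.10) = 0.5700
  C_23 = −[(0.60)(-0.25) − (-0.20)(-0.10)] = 0.1700
  C_31 = (-0.20)(-0.15) − (0.00)(0.95) = 0.0300
  C_32 = −[(0.60)(-0.15) − (0.00)(0.00)] = 0.0900
  C_33 = (0.60)(0.95) − (-0.20)(0.00) = 0.5700
det(I−A) = Σ_j (I−A)_1j·C_1j = (0.60)(0.8650) + (-0.20)(0.0150) + (0.00)(0.0950) = 0.5160
adj(I−A) = Cᵀ =
  [ 0.8650   0.1900   0.0300]
  [ 0.0150   0.5700   0.0900]
  [ 0.0950   0.1700   0.5700]
(I − A)⁻¹ = adj(I−A) / det(I−A) ≈
  [   1.6764     0.3682     0.0581]
  [   0.0291     1.1047     0.1744]
  [   0.1841     0.3295     1.1047]
The output multiplier for sector j is the column-j sum of the Leontief inverse (I − A)⁻¹ = adj(I−A) / det(I−A).
Column 3 of adj(I−A): (0.0300, 0.0900, 0.5700); det(I−A) = 0.5160.
m_3 = (0.0300 + 0.0900 + 0.5700) / 0.5160 = 0.69 / 0.5160 ≈ 1.337.

m_3 = 1.337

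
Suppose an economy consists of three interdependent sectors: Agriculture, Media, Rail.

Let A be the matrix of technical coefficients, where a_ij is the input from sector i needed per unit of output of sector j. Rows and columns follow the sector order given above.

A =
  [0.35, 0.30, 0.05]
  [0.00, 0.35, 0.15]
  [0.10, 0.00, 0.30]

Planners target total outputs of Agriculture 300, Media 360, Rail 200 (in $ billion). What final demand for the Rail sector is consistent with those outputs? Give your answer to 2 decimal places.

d_R = 110.00

I − A =
  [   0.65    -0.30    -0.05]
  [   0.00     0.65    -0.15]
  [  -0.10     0.00     0.70]
d = (I − A) x:
  d_A = (+0.65)·300 + (-0.30)·360 + (-0.05)·200 = 77.00
  d_M = (+0.00)·300 + (+0.65)·360 + (-0.15)·200 = 204.00
  d_R = (-0.10)·300 + (+0.00)·360 + (+0.70)·200 = 110.00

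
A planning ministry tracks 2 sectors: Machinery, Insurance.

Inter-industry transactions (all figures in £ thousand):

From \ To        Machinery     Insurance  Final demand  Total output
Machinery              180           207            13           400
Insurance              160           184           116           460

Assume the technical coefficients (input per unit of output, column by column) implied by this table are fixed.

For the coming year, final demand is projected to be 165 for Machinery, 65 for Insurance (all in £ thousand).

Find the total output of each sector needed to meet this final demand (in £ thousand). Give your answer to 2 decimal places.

x_1 = 855.00, x_2 = 678.33

Technical coefficients a_ij = z_ij / X_j:
  a_11 = 180/400 = 0.45, a_21 = 160/400 = 0.40
  a_12 = 207/460 = 0.45, a_22 = 184/460 = 0.40
I − A =
  [   0.55    -0.45]
  [  -0.40     0.60]
det(I−A) = (0.55)(0.60) − (-0.45)(-0.40) = 0.1500
adj(I−A) = [[0.60, 0.45], [0.40, 0.55]]
(I − A)⁻¹ = adj(I−A) / det(I−A) ≈
  [   4.0000     3.0000]
  [   2.6667     3.6667]
x = (I − A)⁻¹ d = adj(I−A)·d / det(I−A), with det(I−A) = 0.1500:
  x_1 = (0.60·165 + 0.45·65) / 0.1500 = 128.25 / 0.1500 = 855.00
  x_2 = (0.40·165 + 0.55·65) / 0.1500 = 101.75 / 0.1500 ≈ 678.33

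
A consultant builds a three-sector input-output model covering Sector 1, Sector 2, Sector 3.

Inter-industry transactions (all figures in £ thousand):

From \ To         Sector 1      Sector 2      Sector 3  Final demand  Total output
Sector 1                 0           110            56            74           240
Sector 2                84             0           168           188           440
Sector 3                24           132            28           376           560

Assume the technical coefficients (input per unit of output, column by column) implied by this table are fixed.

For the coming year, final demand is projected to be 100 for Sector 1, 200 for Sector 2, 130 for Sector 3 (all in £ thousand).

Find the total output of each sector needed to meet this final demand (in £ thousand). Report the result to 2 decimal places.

x_1 = 216.66, x_2 = 357.60, x_3 = 272.58

Technical coefficients a_ij = z_ij / X_j:
  a_11 = 0/240 = 0.00, a_21 = 84/240 = 0.35, a_31 = 24/240 = 0.10
  a_12 = 110/440 = 0.25, a_22 = 0/440 = 0.00, a_32 = 132/440 = 0.30
  a_13 = 56/560 = 0.10, a_23 = 168/560 = 0.30, a_33 = 28/560 = 0.05
I − A =
  [   1.00    -0.25    -0.10]
  [  -0.35     1.00    -0.30]
  [  -0.10    -0.30     0.95]
Cofactors of I−A, C_ij = (−1)^(i+j)·(minor ij) (rows/columns in the sector order above):
  C_11 = (1.00)(0.95) − (-0.30)(-0.30) = 0.8600
  C_12 = −[(-0.35)(0.95) − (-0.30)(-0.10)] = 0.3625
  C_13 = (-0.35)(-0.30) − (1.00)(-0.10) = 0.2050
  C_21 = −[(-0.25)(0.95) − (-0.10)(-0.30)] = 0.2675
  C_22 = (1.00)(0.95) − (-0.10)(-0.10) = 0.9400
  C_23 = −[(1.00)(-0.30) − (-0.25)(-0.10)] = 0.3250
  C_31 = (-0.25)(-0.30) − (-0.10)(1.00) = 0.1750
  C_32 = −[(1.00)(-0.30) − (-0.10)(-0.35)] = 0.3350
  C_33 = (1.00)(1.00) − (-0.25)(-0.35) = 0.9125
det(I−A) = Σ_j (I−A)_1j·C_1j = (1.00)(0.8600) + (-0.25)(0.3625) + (-0.10)(0.2050) = 0.748875
adj(I−A) = Cᵀ =
  [ 0.8600   0.2675   0.1750]
  [ 0.3625   0.9400   0.3350]
  [ 0.2050   0.3250   0.9125]
(I − A)⁻¹ = adj(I−A) / det(I−A) ≈
  [   1.1484     0.3572     0.2337]
  [   0.4841     1.2552     0.4473]
  [   0.2737     0.4340     1.2185]
x = (I − A)⁻¹ d = adj(I−A)·d / det(I−A), with det(I−A) = 0.748875:
  x_1 = (0.8600·100 + 0.2675·200 + 0.1750·130) / 0.748875 = 162.25 / 0.748875 ≈ 216.66
  x_2 = (0.3625·100 + 0.9400·200 + 0.3350·130) / 0.748875 = 267.80 / 0.748875 ≈ 357.60
  x_3 = (0.2050·100 + 0.3250·200 + 0.9125·130) / 0.748875 = 204.125 / 0.748875 ≈ 272.58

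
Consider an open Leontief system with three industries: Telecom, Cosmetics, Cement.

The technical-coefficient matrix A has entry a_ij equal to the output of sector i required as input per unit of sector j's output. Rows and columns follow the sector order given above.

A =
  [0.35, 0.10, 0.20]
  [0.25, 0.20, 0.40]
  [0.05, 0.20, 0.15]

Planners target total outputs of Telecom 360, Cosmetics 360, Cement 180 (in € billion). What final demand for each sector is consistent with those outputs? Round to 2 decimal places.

d_1 = 162.00, d_2 = 126.00, d_3 = 63.00

I − A =
  [   0.65    -0.10    -0.20]
  [  -0.25     0.80    -0.40]
  [  -0.05    -0.20     0.85]
d = (I − A) x:
  d_1 = (+0.65)·360 + (-0.10)·360 + (-0.20)·180 = 162.00
  d_2 = (-0.25)·360 + (+0.80)·360 + (-0.40)·180 = 126.00
  d_3 = (-0.05)·360 + (-0.20)·360 + (+0.85)·180 = 63.00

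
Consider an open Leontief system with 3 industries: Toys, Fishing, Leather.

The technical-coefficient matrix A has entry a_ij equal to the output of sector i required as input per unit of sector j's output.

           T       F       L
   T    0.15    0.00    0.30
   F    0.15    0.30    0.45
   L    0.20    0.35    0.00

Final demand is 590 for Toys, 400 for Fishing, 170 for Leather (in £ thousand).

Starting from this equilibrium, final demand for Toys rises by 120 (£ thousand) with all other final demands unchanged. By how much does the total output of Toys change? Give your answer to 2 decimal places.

Δx_T = 161.39

I − A =
  [   0.85     0.00    -0.30]
  [  -0.15     0.70    -0.45]
  [  -0.20    -0.35     1.00]
Cofactors of I−A, C_ij = (−1)^(i+j)·(minor ij) (rows/columns in the sector order above):
  C_11 = (0.70)(1.00) − (-0.45)(-0.35) = 0.5425
  C_12 = −[(-0.15)(1.00) − (-0.45)(-0.20)] = 0.2400
  C_13 = (-0.15)(-0.35) − (0.70)(-0.20) = 0.1925
  C_21 = −[(0.00)(1.00) − (-0.30)(-0.35)] = 0.1050
  C_22 = (0.85)(1.00) − (-0.30)(-0.20) = 0.7900
  C_23 = −[(0.85)(-0.35) − (0.00)(-0.20)] = 0.2975
  C_31 = (0.00)(-0.45) − (-0.30)(0.70) = 0.2100
  C_32 = −[(0.85)(-0.45) − (-0.30)(-0.15)] = 0.4275
  C_33 = (0.85)(0.70) − (0.00)(-0.15) = 0.5950
det(I−A) = Σ_j (I−A)_1j·C_1j = (0.85)(0.5425) + (0.00)(0.2400) + (-0.30)(0.1925) = 0.403375
adj(I−A) = Cᵀ =
  [ 0.5425   0.1050   0.2100]
  [ 0.2400   0.7900   0.4275]
  [ 0.1925   0.2975   0.5950]
(I − A)⁻¹ = adj(I−A) / det(I−A) ≈
  [   1.3449     0.2603     0.5206]
  [   0.5950     1.9585     1.0598]
  [   0.4772     0.7375     1.4751]
Δx = (I − A)⁻¹ Δd with Δd having +120 in the Toys component and 0 elsewhere.
So Δx_T = L_TT · (+120), where L_TT = adj(I−A)_TT / det(I−A) = 0.5425 / 0.403375.
Δx_T = 0.5425 × (+120) / 0.403375 = 65.10 / 0.403375 ≈ 161.39.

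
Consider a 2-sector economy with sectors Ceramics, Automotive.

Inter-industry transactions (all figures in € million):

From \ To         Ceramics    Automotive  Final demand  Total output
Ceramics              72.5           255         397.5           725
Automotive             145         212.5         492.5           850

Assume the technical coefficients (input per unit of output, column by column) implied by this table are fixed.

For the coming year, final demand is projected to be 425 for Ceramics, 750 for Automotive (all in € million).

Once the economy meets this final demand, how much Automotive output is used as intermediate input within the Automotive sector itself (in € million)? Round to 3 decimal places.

Technical coefficients a_ij = z_ij / X_j:
  a_11 = 72.5/725 = 0.10, a_21 = 145/725 = 0.20
  a_12 = 255/850 = 0.30, a_22 = 212.5/850 = 0.25
I − A =
  [   0.90    -0.30]
  [  -0.20     0.75]
det(I−A) = (0.90)(0.75) − (-0.30)(-0.20) = 0.6150
adj(I−A) = [[0.75, 0.30], [0.20, 0.90]]
(I − A)⁻¹ = adj(I−A) / det(I−A) ≈
  [   1.2195     0.4878]
  [   0.3252     1.4634]
First solve x = (I − A)⁻¹ d = adj(I−A)·d / det(I−A); in particular x_2 = (0.20·425 + 0.90·750) / 0.6150 = 760.00 / 0.6150 ≈ 1235.77236.
Intermediate flow from 2 to 2: z_22 = a_22 · x_2 = 0.25 × 760.00 / 0.6150 = 190.00 / 0.6150 ≈ 308.943.

z_22 = 308.943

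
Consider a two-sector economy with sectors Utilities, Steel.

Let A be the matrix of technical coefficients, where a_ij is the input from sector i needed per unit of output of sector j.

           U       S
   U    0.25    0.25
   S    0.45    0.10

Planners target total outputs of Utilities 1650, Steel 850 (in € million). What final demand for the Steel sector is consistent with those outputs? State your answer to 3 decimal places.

d_S = 22.500

I − A =
  [   0.75    -0.25]
  [  -0.45     0.90]
d = (I − A) x:
  d_U = (+0.75)·1650 + (-0.25)·850 = 1025.000
  d_S = (-0.45)·1650 + (+0.90)·850 = 22.500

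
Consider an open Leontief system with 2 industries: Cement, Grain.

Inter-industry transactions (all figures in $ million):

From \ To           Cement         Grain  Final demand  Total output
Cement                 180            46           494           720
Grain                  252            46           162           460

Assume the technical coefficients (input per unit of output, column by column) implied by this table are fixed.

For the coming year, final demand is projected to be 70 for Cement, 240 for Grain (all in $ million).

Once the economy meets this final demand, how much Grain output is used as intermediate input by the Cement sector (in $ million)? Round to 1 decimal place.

Technical coefficients a_ij = z_ij / X_j:
  a_11 = 180/720 = 0.25, a_21 = 252/720 = 0.35
  a_12 = 46/460 = 0.10, a_22 = 46/460 = 0.10
I − A =
  [   0.75    -0.10]
  [  -0.35     0.90]
det(I−A) = (0.75)(0.90) − (-0.10)(-0.35) = 0.6400
adj(I−A) = [[0.90, 0.10], [0.35, 0.75]]
(I − A)⁻¹ = adj(I−A) / det(I−A) ≈
  [   1.4063     0.1563]
  [   0.5469     1.1719]
First solve x = (I − A)⁻¹ d = adj(I−A)·d / det(I−A); in particular x_1 = (0.90·70 + 0.10·240) / 0.6400 = 87.00 / 0.6400 ≈ 135.938.
Intermediate flow from 2 to 1: z_21 = a_21 · x_1 = 0.35 × 87.00 / 0.6400 = 30.45 / 0.6400 ≈ 47.6.

z_21 = 47.6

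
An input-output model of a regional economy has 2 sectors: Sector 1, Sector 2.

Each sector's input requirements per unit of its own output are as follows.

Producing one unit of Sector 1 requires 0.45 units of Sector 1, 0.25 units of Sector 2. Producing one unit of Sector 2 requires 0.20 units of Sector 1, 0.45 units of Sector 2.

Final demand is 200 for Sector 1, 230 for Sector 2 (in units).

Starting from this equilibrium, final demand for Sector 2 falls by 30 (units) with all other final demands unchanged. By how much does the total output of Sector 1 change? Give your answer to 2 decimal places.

Δx_1 = -23.76

I − A =
  [   0.55    -0.20]
  [  -0.25     0.55]
det(I−A) = (0.55)(0.55) − (-0.20)(-0.25) = 0.2525
adj(I−A) = [[0.55, 0.20], [0.25, 0.55]]
(I − A)⁻¹ = adj(I−A) / det(I−A) ≈
  [   2.1782     0.7921]
  [   0.9901     2.1782]
Δx = (I − A)⁻¹ Δd with Δd having -30 in the Sector 2 component and 0 elsewhere.
So Δx_1 = L_12 · (-30), where L_12 = adj(I−A)_12 / det(I−A) = 0.20 / 0.2525.
Δx_1 = 0.20 × (-30) / 0.2525 = -6.00 / 0.2525 ≈ -23.76.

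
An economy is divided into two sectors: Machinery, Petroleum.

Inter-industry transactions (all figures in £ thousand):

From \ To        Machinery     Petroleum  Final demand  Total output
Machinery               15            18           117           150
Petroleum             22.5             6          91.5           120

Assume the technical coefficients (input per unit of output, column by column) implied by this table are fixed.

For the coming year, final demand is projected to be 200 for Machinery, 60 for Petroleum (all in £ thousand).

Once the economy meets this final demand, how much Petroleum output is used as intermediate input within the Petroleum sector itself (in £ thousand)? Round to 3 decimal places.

z_22 = 5.045

Technical coefficients a_ij = z_ij / X_j:
  a_11 = 15/150 = 0.10, a_21 = 22.5/150 = 0.15
  a_12 = 18/120 = 0.15, a_22 = 6/120 = 0.05
I − A =
  [   0.90    -0.15]
  [  -0.15     0.95]
det(I−A) = (0.90)(0.95) − (-0.15)(-0.15) = 0.8325
adj(I−A) = [[0.95, 0.15], [0.15, 0.90]]
(I − A)⁻¹ = adj(I−A) / det(I−A) ≈
  [   1.1411     0.1802]
  [   0.1802     1.0811]
First solve x = (I − A)⁻¹ d = adj(I−A)·d / det(I−A); in particular x_2 = (0.15·200 + 0.90·60) / 0.8325 = 84.00 / 0.8325 ≈ 100.90090.
Intermediate flow from 2 to 2: z_22 = a_22 · x_2 = 0.05 × 84.00 / 0.8325 = 4.20 / 0.8325 ≈ 5.045.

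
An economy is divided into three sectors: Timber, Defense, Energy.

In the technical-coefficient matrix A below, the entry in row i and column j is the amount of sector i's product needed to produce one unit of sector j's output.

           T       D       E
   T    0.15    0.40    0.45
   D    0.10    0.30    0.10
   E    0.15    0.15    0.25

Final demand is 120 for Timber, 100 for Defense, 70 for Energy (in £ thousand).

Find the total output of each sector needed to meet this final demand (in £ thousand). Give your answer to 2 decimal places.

x_T = 357.50, x_D = 223.87, x_E = 209.61

I − A =
  [   0.85    -0.40    -0.45]
  [  -0.10     0.70    -0.10]
  [  -0.15    -0.15     0.75]
Cofactors of I−A, C_ij = (−1)^(i+j)·(minor ij) (rows/columns in the sector order above):
  C_11 = (0.70)(0.75) − (-0.10)(-0.15) = 0.5100
  C_12 = −[(-0.10)(0.75) − (-0.10)(-0.15)] = 0.0900
  C_13 = (-0.10)(-0.15) − (0.70)(-0.15) = 0.1200
  C_21 = −[(-0.40)(0.75) − (-0.45)(-0.15)] = 0.3675
  C_22 = (0.85)(0.75) − (-0.45)(-0.15) = 0.5700
  C_23 = −[(0.85)(-0.15) − (-0.40)(-0.15)] = 0.1875
  C_31 = (-0.40)(-0.10) − (-0.45)(0.70) = 0.3550
  C_32 = −[(0.85)(-0.10) − (-0.45)(-0.10)] = 0.1300
  C_33 = (0.85)(0.70) − (-0.40)(-0.10) = 0.5550
det(I−A) = Σ_j (I−A)_1j·C_1j = (0.85)(0.5100) + (-0.40)(0.0900) + (-0.45)(0.1200) = 0.3435
adj(I−A) = Cᵀ =
  [ 0.5100   0.3675   0.3550]
  [ 0.0900   0.5700   0.1300]
  [ 0.1200   0.1875   0.5550]
(I − A)⁻¹ = adj(I−A) / det(I−A) ≈
  [   1.4847     1.0699     1.0335]
  [   0.2620     1.6594     0.3785]
  [   0.3493     0.5459     1.6157]
x = (I − A)⁻¹ d = adj(I−A)·d / det(I−A), with det(I−A) = 0.3435:
  x_T = (0.5100·120 + 0.3675·100 + 0.3550·70) / 0.3435 = 122.80 / 0.3435 ≈ 357.50
  x_D = (0.0900·120 + 0.5700·100 + 0.1300·70) / 0.3435 = 76.90 / 0.3435 ≈ 223.87
  x_E = (0.1200·120 + 0.1875·100 + 0.5550·70) / 0.3435 = 72.00 / 0.3435 ≈ 209.61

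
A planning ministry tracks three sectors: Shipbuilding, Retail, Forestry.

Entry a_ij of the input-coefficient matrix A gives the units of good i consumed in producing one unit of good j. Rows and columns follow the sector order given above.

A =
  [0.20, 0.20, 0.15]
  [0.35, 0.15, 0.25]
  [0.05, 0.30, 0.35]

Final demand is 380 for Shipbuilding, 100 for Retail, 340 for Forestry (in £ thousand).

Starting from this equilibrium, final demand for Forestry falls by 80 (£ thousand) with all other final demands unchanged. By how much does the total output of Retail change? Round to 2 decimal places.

I − A =
  [   0.80    -0.20    -0.15]
  [  -0.35     0.85    -0.25]
  [  -0.05    -0.30     0.65]
Cofactors of I−A, C_ij = (−1)^(i+j)·(minor ij) (rows/columns in the sector order above):
  C_11 = (0.85)(0.65) − (-0.25)(-0.30) = 0.4775
  C_12 = −[(-0.35)(0.65) − (-0.25)(-0.05)] = 0.2400
  C_13 = (-0.35)(-0.30) − (0.85)(-0.05) = 0.1475
  C_21 = −[(-0.20)(0.65) − (-0.15)(-0.30)] = 0.1750
  C_22 = (0.80)(0.65) − (-0.15)(-0.05) = 0.5125
  C_23 = −[(0.80)(-0.30) − (-0.20)(-0.05)] = 0.2500
  C_31 = (-0.20)(-0.25) − (-0.15)(0.85) = 0.1775
  C_32 = −[(0.80)(-0.25) − (-0.15)(-0.35)] = 0.2525
  C_33 = (0.80)(0.85) − (-0.20)(-0.35) = 0.6100
det(I−A) = Σ_j (I−A)_1j·C_1j = (0.80)(0.4775) + (-0.20)(0.2400) + (-0.15)(0.1475) = 0.311875
adj(I−A) = Cᵀ =
  [ 0.4775   0.1750   0.1775]
  [ 0.2400   0.5125   0.2525]
  [ 0.1475   0.2500   0.6100]
(I − A)⁻¹ = adj(I−A) / det(I−A) ≈
  [   1.5311     0.5611     0.5691]
  [   0.7695     1.6433     0.8096]
  [   0.4729     0.8016     1.9559]
Δx = (I − A)⁻¹ Δd with Δd having -80 in the Forestry component and 0 elsewhere.
So Δx_2 = L_23 · (-80), where L_23 = adj(I−A)_23 / det(I−A) = 0.2525 / 0.311875.
Δx_2 = 0.2525 × (-80) / 0.311875 = -20.20 / 0.311875 ≈ -64.77.

Δx_2 = -64.77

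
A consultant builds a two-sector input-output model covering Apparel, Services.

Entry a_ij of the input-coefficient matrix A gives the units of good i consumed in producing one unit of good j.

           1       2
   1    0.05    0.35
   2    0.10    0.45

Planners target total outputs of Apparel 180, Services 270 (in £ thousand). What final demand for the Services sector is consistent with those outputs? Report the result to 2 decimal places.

d_2 = 130.50

I − A =
  [   0.95    -0.35]
  [  -0.10     0.55]
d = (I − A) x:
  d_1 = (+0.95)·180 + (-0.35)·270 = 76.50
  d_2 = (-0.10)·180 + (+0.55)·270 = 130.50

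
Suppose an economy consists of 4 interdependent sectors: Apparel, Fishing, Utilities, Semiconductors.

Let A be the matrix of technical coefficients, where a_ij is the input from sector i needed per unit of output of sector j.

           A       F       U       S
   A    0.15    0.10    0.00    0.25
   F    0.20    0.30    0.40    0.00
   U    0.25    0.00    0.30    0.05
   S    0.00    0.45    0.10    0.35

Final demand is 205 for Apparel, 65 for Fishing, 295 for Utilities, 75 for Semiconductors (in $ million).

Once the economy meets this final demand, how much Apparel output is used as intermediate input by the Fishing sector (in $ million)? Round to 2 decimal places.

I − A =
  [   0.85    -0.10     0.00    -0.25]
  [  -0.20     0.70    -0.40     0.00]
  [  -0.25     0.00     0.70    -0.05]
  [   0.00    -0.45    -0.10     0.65]
Compute the cofactors C_ij = (−1)^(i+j)·(3×3 minor ij) of I−A; the adjugate is their transpose:
adj(I−A) = Cᵀ =
  [ 0.30600   0.12375   0.08850   0.12450]
  [ 0.15500   0.37625   0.22600   0.07700]
  [ 0.11825   0.06350   0.35125   0.07250]
  [ 0.12550   0.27025   0.21050   0.39250]
det(I−A) = Σ_j (I−A)_1j·C_1j = (0.85)(0.30600) + (-0.10)(0.15500) + (0.00)(0.11825) + (-0.25)(0.12550) = 0.213225
(I − A)⁻¹ = adj(I−A) / det(I−A) ≈
  [   1.4351     0.5804     0.4151     0.5839]
  [   0.7269     1.7646     1.0599     0.3611]
  [   0.5546     0.2978     1.6473     0.3400]
  [   0.5886     1.2674     0.9872     1.8408]
First solve x = (I − A)⁻¹ d = adj(I−A)·d / det(I−A); in particular x_F = (0.15500·205 + 0.37625·65 + 0.22600·295 + 0.07700·75) / 0.213225 = 128.67625 / 0.213225 ≈ 603.4764.
Intermediate flow from A to F: z_AF = a_AF · x_F = 0.10 × 128.67625 / 0.213225 = 12.867625 / 0.213225 ≈ 60.35.

z_AF = 60.35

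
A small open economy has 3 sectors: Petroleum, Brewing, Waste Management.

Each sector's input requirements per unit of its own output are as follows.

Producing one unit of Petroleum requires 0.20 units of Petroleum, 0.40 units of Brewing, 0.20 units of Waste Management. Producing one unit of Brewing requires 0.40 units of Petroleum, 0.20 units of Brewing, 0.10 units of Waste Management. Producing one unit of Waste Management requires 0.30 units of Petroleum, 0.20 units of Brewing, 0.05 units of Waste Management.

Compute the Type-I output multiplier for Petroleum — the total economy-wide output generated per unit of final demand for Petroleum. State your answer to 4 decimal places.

m_1 = 3.7363

I − A =
  [   0.80    -0.40    -0.30]
  [  -0.40     0.80    -0.20]
  [  -0.20    -0.10     0.95]
Cofactors of I−A, C_ij = (−1)^(i+j)·(minor ij) (rows/columns in the sector order above):
  C_11 = (0.80)(0.95) − (-0.20)(-0.10) = 0.7400
  C_12 = −[(-0.40)(0.95) − (-0.20)(-0.20)] = 0.4200
  C_13 = (-0.40)(-0.10) − (0.80)(-0.20) = 0.2000
  C_21 = −[(-0.40)(0.95) − (-0.30)(-0.10)] = 0.4100
  C_22 = (0.80)(0.95) − (-0.30)(-0.20) = 0.7000
  C_23 = −[(0.80)(-0.10) − (-0.40)(-0.20)] = 0.1600
  C_31 = (-0.40)(-0.20) − (-0.30)(0.80) = 0.3200
  C_32 = −[(0.80)(-0.20) − (-0.30)(-0.40)] = 0.2800
  C_33 = (0.80)(0.80) − (-0.40)(-0.40) = 0.4800
det(I−A) = Σ_j (I−A)_1j·C_1j = (0.80)(0.7400) + (-0.40)(0.4200) + (-0.30)(0.2000) = 0.3640
adj(I−A) = Cᵀ =
  [ 0.7400   0.4100   0.3200]
  [ 0.4200   0.7000   0.2800]
  [ 0.2000   0.1600   0.4800]
(I − A)⁻¹ = adj(I−A) / det(I−A) ≈
  [   2.03297     1.12637     0.87912]
  [   1.15385     1.92308     0.76923]
  [   0.54945     0.43956     1.31868]
The output multiplier for sector j is the column-j sum of the Leontief inverse (I − A)⁻¹ = adj(I−A) / det(I−A).
Column 1 of adj(I−A): (0.7400, 0.4200, 0.2000); det(I−A) = 0.3640.
m_1 = (0.7400 + 0.4200 + 0.2000) / 0.3640 = 1.36 / 0.3640 ≈ 3.7363.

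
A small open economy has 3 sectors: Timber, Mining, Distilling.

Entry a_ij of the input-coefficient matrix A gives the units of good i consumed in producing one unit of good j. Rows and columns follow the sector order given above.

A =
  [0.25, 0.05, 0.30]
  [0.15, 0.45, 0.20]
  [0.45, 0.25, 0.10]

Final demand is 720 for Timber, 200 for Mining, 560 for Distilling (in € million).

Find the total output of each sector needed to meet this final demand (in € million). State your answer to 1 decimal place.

I − A =
  [   0.75    -0.05    -0.30]
  [  -0.15     0.55    -0.20]
  [  -0.45    -0.25     0.90]
Cofactors of I−A, C_ij = (−1)^(i+j)·(minor ij) (rows/columns in the sector order above):
  C_11 = (0.55)(0.90) − (-0.20)(-0.25) = 0.4450
  C_12 = −[(-0.15)(0.90) − (-0.20)(-0.45)] = 0.2250
  C_13 = (-0.15)(-0.25) − (0.55)(-0.45) = 0.2850
  C_21 = −[(-0.05)(0.90) − (-0.30)(-0.25)] = 0.1200
  C_22 = (0.75)(0.90) − (-0.30)(-0.45) = 0.5400
  C_23 = −[(0.75)(-0.25) − (-0.05)(-0.45)] = 0.2100
  C_31 = (-0.05)(-0.20) − (-0.30)(0.55) = 0.1750
  C_32 = −[(0.75)(-0.20) − (-0.30)(-0.15)] = 0.1950
  C_33 = (0.75)(0.55) − (-0.05)(-0.15) = 0.4050
det(I−A) = Σ_j (I−A)_1j·C_1j = (0.75)(0.4450) + (-0.05)(0.2250) + (-0.30)(0.2850) = 0.2370
adj(I−A) = Cᵀ =
  [ 0.4450   0.1200   0.1750]
  [ 0.2250   0.5400   0.1950]
  [ 0.2850   0.2100   0.4050]
(I − A)⁻¹ = adj(I−A) / det(I−A) ≈
  [   1.8776     0.5063     0.7384]
  [   0.9494     2.2785     0.8228]
  [   1.2025     0.8861     1.7089]
x = (I − A)⁻¹ d = adj(I−A)·d / det(I−A), with det(I−A) = 0.2370:
  x_1 = (0.4450·720 + 0.1200·200 + 0.1750·560) / 0.2370 = 442.40 / 0.2370 ≈ 1866.7
  x_2 = (0.2250·720 + 0.5400·200 + 0.1950·560) / 0.2370 = 379.20 / 0.2370 = 1600.0
  x_3 = (0.2850·720 + 0.2100·200 + 0.4050·560) / 0.2370 = 474.00 / 0.2370 = 2000.0

x_1 = 1866.7, x_2 = 1600.0, x_3 = 2000.0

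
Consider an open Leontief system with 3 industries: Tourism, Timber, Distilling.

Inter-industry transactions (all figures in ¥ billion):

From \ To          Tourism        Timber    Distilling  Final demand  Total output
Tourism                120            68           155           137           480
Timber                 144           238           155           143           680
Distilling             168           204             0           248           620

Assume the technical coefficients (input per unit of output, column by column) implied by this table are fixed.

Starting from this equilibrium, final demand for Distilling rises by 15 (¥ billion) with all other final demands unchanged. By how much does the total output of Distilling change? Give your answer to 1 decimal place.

Technical coefficients a_ij = z_ij / X_j:
  a_11 = 120/480 = 0.25, a_21 = 144/480 = 0.30, a_31 = 168/480 = 0.35
  a_12 = 68/680 = 0.10, a_22 = 238/680 = 0.35, a_32 = 204/680 = 0.30
  a_13 = 155/620 = 0.25, a_23 = 155/620 = 0.25, a_33 = 0/620 = 0.00
I − A =
  [   0.75    -0.10    -0.25]
  [  -0.30     0.65    -0.25]
  [  -0.35    -0.30     1.00]
Cofactors of I−A, C_ij = (−1)^(i+j)·(minor ij) (rows/columns in the sector order above):
  C_11 = (0.65)(1.00) − (-0.25)(-0.30) = 0.5750
  C_12 = −[(-0.30)(1.00) − (-0.25)(-0.35)] = 0.3875
  C_13 = (-0.30)(-0.30) − (0.65)(-0.35) = 0.3175
  C_21 = −[(-0.10)(1.00) − (-0.25)(-0.30)] = 0.1750
  C_22 = (0.75)(1.00) − (-0.25)(-0.35) = 0.6625
  C_23 = −[(0.75)(-0.30) − (-0.10)(-0.35)] = 0.2600
  C_31 = (-0.10)(-0.25) − (-0.25)(0.65) = 0.1875
  C_32 = −[(0.75)(-0.25) − (-0.25)(-0.30)] = 0.2625
  C_33 = (0.75)(0.65) − (-0.10)(-0.30) = 0.4575
det(I−A) = Σ_j (I−A)_1j·C_1j = (0.75)(0.5750) + (-0.10)(0.3875) + (-0.25)(0.3175) = 0.313125
adj(I−A) = Cᵀ =
  [ 0.5750   0.1750   0.1875]
  [ 0.3875   0.6625   0.2625]
  [ 0.3175   0.2600   0.4575]
(I − A)⁻¹ = adj(I−A) / det(I−A) ≈
  [   1.8363     0.5589     0.5988]
  [   1.2375     2.1158     0.8383]
  [   1.0140     0.8303     1.4611]
Δx = (I − A)⁻¹ Δd with Δd having +15 in the Distilling component and 0 elsewhere.
So Δx_3 = L_33 · (+15), where L_33 = adj(I−A)_33 / det(I−A) = 0.4575 / 0.313125.
Δx_3 = 0.4575 × (+15) / 0.313125 = 6.8625 / 0.313125 ≈ 21.9.

Δx_3 = 21.9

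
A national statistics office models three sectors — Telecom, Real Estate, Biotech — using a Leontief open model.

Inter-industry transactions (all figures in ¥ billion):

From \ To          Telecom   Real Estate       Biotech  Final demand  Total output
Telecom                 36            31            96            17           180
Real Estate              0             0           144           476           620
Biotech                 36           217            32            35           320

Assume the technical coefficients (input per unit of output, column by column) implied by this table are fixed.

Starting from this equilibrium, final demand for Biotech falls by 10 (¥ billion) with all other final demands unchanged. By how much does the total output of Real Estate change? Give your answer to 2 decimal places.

Technical coefficients a_ij = z_ij / X_j:
  a_11 = 36/180 = 0.20, a_21 = 0/180 = 0.00, a_31 = 36/180 = 0.20
  a_12 = 31/620 = 0.05, a_22 = 0/620 = 0.00, a_32 = 217/620 = 0.35
  a_13 = 96/320 = 0.30, a_23 = 144/320 = 0.45, a_33 = 32/320 = 0.10
I − A =
  [   0.80    -0.05    -0.30]
  [   0.00     1.00    -0.45]
  [  -0.20    -0.35     0.90]
Cofactors of I−A, C_ij = (−1)^(i+j)·(minor ij) (rows/columns in the sector order above):
  C_11 = (1.00)(0.90) − (-0.45)(-0.35) = 0.7425
  C_12 = −[(0.00)(0.90) − (-0.45)(-0.20)] = 0.0900
  C_13 = (0.00)(-0.35) − (1.00)(-0.20) = 0.2000
  C_21 = −[(-0.05)(0.90) − (-0.30)(-0.35)] = 0.1500
  C_22 = (0.80)(0.90) − (-0.30)(-0.20) = 0.6600
  C_23 = −[(0.80)(-0.35) − (-0.05)(-0.20)] = 0.2900
  C_31 = (-0.05)(-0.45) − (-0.30)(1.00) = 0.3225
  C_32 = −[(0.80)(-0.45) − (-0.30)(0.00)] = 0.3600
  C_33 = (0.80)(1.00) − (-0.05)(0.00) = 0.8000
det(I−A) = Σ_j (I−A)_1j·C_1j = (0.80)(0.7425) + (-0.05)(0.0900) + (-0.30)(0.2000) = 0.5295
adj(I−A) = Cᵀ =
  [ 0.7425   0.1500   0.3225]
  [ 0.0900   0.6600   0.3600]
  [ 0.2000   0.2900   0.8000]
(I − A)⁻¹ = adj(I−A) / det(I−A) ≈
  [   1.4023     0.2833     0.6091]
  [   0.1700     1.2465     0.6799]
  [   0.3777     0.5477     1.5109]
Δx = (I − A)⁻¹ Δd with Δd having -10 in the Biotech component and 0 elsewhere.
So Δx_2 = L_23 · (-10), where L_23 = adj(I−A)_23 / det(I−A) = 0.3600 / 0.5295.
Δx_2 = 0.3600 × (-10) / 0.5295 = -3.60 / 0.5295 ≈ -6.80.

Δx_2 = -6.80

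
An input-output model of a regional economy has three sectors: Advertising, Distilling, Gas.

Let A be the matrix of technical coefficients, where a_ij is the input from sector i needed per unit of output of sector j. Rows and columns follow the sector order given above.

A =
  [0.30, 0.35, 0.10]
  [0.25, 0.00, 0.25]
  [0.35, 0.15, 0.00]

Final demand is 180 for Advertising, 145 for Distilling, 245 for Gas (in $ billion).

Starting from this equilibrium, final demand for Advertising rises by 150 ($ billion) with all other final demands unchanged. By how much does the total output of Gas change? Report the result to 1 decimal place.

Δx_3 = 112.5

I − A =
  [   0.70    -0.35    -0.10]
  [  -0.25     1.00    -0.25]
  [  -0.35    -0.15     1.00]
Cofactors of I−A, C_ij = (−1)^(i+j)·(minor ij) (rows/columns in the sector order above):
  C_11 = (1.00)(1.00) − (-0.25)(-0.15) = 0.9625
  C_12 = −[(-0.25)(1.00) − (-0.25)(-0.35)] = 0.3375
  C_13 = (-0.25)(-0.15) − (1.00)(-0.35) = 0.3875
  C_21 = −[(-0.35)(1.00) − (-0.10)(-0.15)] = 0.3650
  C_22 = (0.70)(1.00) − (-0.10)(-0.35) = 0.6650
  C_23 = −[(0.70)(-0.15) − (-0.35)(-0.35)] = 0.2275
  C_31 = (-0.35)(-0.25) − (-0.10)(1.00) = 0.1875
  C_32 = −[(0.70)(-0.25) − (-0.10)(-0.25)] = 0.2000
  C_33 = (0.70)(1.00) − (-0.35)(-0.25) = 0.6125
det(I−A) = Σ_j (I−A)_1j·C_1j = (0.70)(0.9625) + (-0.35)(0.3375) + (-0.10)(0.3875) = 0.516875
adj(I−A) = Cᵀ =
  [ 0.9625   0.3650   0.1875]
  [ 0.3375   0.6650   0.2000]
  [ 0.3875   0.2275   0.6125]
(I − A)⁻¹ = adj(I−A) / det(I−A) ≈
  [   1.8622     0.7062     0.3628]
  [   0.6530     1.2866     0.3869]
  [   0.7497     0.4401     1.1850]
Δx = (I − A)⁻¹ Δd with Δd having +150 in the Advertising component and 0 elsewhere.
So Δx_3 = L_31 · (+150), where L_31 = adj(I−A)_31 / det(I−A) = 0.3875 / 0.516875.
Δx_3 = 0.3875 × (+150) / 0.516875 = 58.125 / 0.516875 ≈ 112.5.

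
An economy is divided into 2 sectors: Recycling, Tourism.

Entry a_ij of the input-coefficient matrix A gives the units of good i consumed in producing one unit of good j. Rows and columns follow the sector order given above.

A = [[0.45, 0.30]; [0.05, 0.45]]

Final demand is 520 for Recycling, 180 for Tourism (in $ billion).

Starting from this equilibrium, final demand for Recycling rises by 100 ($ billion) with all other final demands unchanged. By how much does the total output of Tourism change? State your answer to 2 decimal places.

I − A =
  [   0.55    -0.30]
  [  -0.05     0.55]
det(I−A) = (0.55)(0.55) − (-0.30)(-0.05) = 0.2875
adj(I−A) = [[0.55, 0.30], [0.05, 0.55]]
(I − A)⁻¹ = adj(I−A) / det(I−A) ≈
  [   1.9130     1.0435]
  [   0.1739     1.9130]
Δx = (I − A)⁻¹ Δd with Δd having +100 in the Recycling component and 0 elsewhere.
So Δx_T = L_TR · (+100), where L_TR = adj(I−A)_TR / det(I−A) = 0.05 / 0.2875.
Δx_T = 0.05 × (+100) / 0.2875 = 5.00 / 0.2875 ≈ 17.39.

Δx_T = 17.39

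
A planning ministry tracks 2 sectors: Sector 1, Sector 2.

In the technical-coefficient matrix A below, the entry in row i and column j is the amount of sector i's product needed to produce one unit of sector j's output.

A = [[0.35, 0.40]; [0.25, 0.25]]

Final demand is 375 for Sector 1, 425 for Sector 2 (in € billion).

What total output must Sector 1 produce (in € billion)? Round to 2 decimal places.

x_1 = 1164.52

I − A =
  [   0.65    -0.40]
  [  -0.25     0.75]
det(I−A) = (0.65)(0.75) − (-0.40)(-0.25) = 0.3875
adj(I−A) = [[0.75, 0.40], [0.25, 0.65]]
(I − A)⁻¹ = adj(I−A) / det(I−A) ≈
  [   1.9355     1.0323]
  [   0.6452     1.6774]
x = (I − A)⁻¹ d = adj(I−A)·d / det(I−A), with det(I−A) = 0.3875:
  x_1 = (0.75·375 + 0.40·425) / 0.3875 = 451.25 / 0.3875 ≈ 1164.52
  x_2 = (0.25·375 + 0.65·425) / 0.3875 = 370.00 / 0.3875 ≈ 954.84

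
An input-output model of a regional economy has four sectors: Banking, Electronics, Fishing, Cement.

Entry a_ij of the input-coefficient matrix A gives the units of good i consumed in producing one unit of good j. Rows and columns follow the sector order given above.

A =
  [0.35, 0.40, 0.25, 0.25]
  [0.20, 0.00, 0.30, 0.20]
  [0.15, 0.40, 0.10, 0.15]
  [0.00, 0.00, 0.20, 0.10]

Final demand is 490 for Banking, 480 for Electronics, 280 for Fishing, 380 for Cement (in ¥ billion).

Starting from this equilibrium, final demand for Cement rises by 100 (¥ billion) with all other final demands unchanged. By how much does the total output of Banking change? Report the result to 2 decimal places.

Δx_B = 121.39

I − A =
  [   0.65    -0.40    -0.25    -0.25]
  [  -0.20     1.00    -0.30    -0.20]
  [  -0.15    -0.40     0.90    -0.15]
  [   0.00     0.00    -0.20     0.90]
Compute the cofactors C_ij = (−1)^(i+j)·(3×3 minor ij) of I−A; the adjugate is their transpose:
adj(I−A) = Cᵀ =
  [ 0.65600   0.42200   0.39900   0.34250]
  [ 0.20250   0.46575   0.25650   0.20250]
  [ 0.20700   0.28800   0.51300   0.20700]
  [ 0.04600   0.06400   0.11400   0.35950]
det(I−A) = Σ_j (I−A)_1j·C_1j = (0.65)(0.65600) + (-0.40)(0.20250) + (-0.25)(0.20700) + (-0.25)(0.04600) = 0.28215
(I − A)⁻¹ = adj(I−A) / det(I−A) ≈
  [   2.3250     1.4957     1.4141     1.2139]
  [   0.7177     1.6507     0.9091     0.7177]
  [   0.7337     1.0207     1.8182     0.7337]
  [   0.1630     0.2268     0.4040     1.2741]
Δx = (I − A)⁻¹ Δd with Δd having +100 in the Cement component and 0 elsewhere.
So Δx_B = L_BC · (+100), where L_BC = adj(I−A)_BC / det(I−A) = 0.34250 / 0.28215.
Δx_B = 0.34250 × (+100) / 0.28215 = 34.25 / 0.28215 ≈ 121.39.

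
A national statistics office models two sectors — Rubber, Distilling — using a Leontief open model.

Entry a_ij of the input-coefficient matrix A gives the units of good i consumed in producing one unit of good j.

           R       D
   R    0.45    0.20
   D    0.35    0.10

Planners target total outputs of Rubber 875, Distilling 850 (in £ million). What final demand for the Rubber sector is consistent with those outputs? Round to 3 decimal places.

d_R = 311.250

I − A =
  [   0.55    -0.20]
  [  -0.35     0.90]
d = (I − A) x:
  d_R = (+0.55)·875 + (-0.20)·850 = 311.250
  d_D = (-0.35)·875 + (+0.90)·850 = 458.750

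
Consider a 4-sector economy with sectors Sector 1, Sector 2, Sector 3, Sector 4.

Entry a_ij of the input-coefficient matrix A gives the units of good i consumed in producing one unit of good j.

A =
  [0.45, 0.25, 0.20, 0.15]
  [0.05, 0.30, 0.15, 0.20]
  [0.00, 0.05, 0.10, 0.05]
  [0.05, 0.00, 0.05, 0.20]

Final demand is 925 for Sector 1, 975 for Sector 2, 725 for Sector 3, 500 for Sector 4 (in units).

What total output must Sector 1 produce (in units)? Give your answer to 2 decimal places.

x_1 = 3224.31

I − A =
  [   0.55    -0.25    -0.20    -0.15]
  [  -0.05     0.70    -0.15    -0.20]
  [   0.00    -0.05     0.90    -0.05]
  [  -0.05     0.00    -0.05     0.80]
Compute the cofactors C_ij = (−1)^(i+j)·(3×3 minor ij) of I−A; the adjugate is their transpose:
adj(I−A) = Cᵀ =
  [ 0.495750   0.187750   0.149750   0.149250]
  [ 0.045250   0.387375   0.080750   0.110375]
  [ 0.004250   0.022250   0.290250   0.024500]
  [ 0.031250   0.013125   0.027500   0.330625]
det(I−A) = Σ_j (I−A)_1j·C_1j = (0.55)(0.495750) + (-0.25)(0.045250) + (-0.20)(0.004250) + (-0.15)(0.031250) = 0.2558125
(I − A)⁻¹ = adj(I−A) / det(I−A) ≈
  [   1.9379     0.7339     0.5854     0.5834]
  [   0.1769     1.5143     0.3157     0.4315]
  [   0.0166     0.0870     1.1346     0.0958]
  [   0.1222     0.0513     0.1075     1.2925]
x = (I − A)⁻¹ d = adj(I−A)·d / det(I−A), with det(I−A) = 0.2558125:
  x_1 = (0.495750·925 + 0.187750·975 + 0.149750·725 + 0.149250·500) / 0.2558125 = 824.81875 / 0.2558125 ≈ 3224.31
  x_2 = (0.045250·925 + 0.387375·975 + 0.080750·725 + 0.110375·500) / 0.2558125 = 533.278125 / 0.2558125 ≈ 2084.64
  x_3 = (0.004250·925 + 0.022250·975 + 0.290250·725 + 0.024500·500) / 0.2558125 = 248.30625 / 0.2558125 ≈ 970.66
  x_4 = (0.031250·925 + 0.013125·975 + 0.027500·725 + 0.330625·500) / 0.2558125 = 226.953125 / 0.2558125 ≈ 887.19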